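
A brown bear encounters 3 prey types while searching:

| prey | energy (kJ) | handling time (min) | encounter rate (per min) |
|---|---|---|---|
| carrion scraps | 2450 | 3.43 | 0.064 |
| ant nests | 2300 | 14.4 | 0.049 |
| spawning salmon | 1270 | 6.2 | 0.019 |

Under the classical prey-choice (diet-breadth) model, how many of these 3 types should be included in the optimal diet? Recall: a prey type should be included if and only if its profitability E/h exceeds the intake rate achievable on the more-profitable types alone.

3

E/h in descending order: carrion scraps 714, spawning salmon 205, ant nests 160 kJ/min. The optimal diet is the largest prefix of this list for which every included type satisfies E_i/h_i > R on the types above it.
Rate on top 1: 128.6. spawning salmon: 205 > 128.6 → include.
Rate on top 2: 135.3. ant nests: 160 > 135.3 → include.
Optimal diet: carrion scraps, spawning salmon, ant nests — 3 of 3 types.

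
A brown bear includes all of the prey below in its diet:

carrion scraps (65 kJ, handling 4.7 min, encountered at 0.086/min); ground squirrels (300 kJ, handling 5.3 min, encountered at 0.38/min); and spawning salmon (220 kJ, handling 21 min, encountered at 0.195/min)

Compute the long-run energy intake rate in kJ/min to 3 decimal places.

R = (0.086×65 + 0.38×300 + 0.195×220) / (1 + 0.086×4.7 + 0.38×5.3 + 0.195×21) = 162.5/7.513 = 21.63 kJ/min.

21.627 kJ/min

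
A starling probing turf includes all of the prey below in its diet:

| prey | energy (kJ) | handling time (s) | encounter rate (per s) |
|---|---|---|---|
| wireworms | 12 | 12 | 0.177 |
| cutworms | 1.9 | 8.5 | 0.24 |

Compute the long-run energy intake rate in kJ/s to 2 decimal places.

R = (0.177×12 + 0.24×1.9) / (1 + 0.177×12 + 0.24×8.5) = 2.58/5.164 = 0.4996 kJ/s.

0.50 kJ/s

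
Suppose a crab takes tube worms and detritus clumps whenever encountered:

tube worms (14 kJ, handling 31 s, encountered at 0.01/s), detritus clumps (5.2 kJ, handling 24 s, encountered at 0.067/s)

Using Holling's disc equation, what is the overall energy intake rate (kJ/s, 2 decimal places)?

R = (0.01×14 + 0.067×5.2) / (1 + 0.01×31 + 0.067×24) = 0.4884/2.918 = 0.1674 kJ/s.

0.17 kJ/s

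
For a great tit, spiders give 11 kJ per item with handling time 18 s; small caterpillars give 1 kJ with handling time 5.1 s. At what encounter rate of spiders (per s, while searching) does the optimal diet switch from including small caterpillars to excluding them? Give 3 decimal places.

At the threshold, the rate on spiders alone equals the profitability of small caterpillars: λ·11/(1 + λ·18) = 1/5.1 = 0.1961.
Rearranging, λ(11 − 0.1961×18) = 0.1961, so λ = 0.1961/7.471 = 0.02625 per s.

0.026 per s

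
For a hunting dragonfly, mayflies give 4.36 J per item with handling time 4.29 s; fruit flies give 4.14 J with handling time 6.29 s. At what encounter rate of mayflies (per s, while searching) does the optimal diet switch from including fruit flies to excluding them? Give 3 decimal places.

0.428 per s

The zero-one rule: include fruit flies iff E₂/h₂ > λE₁/(1+λh₁). Equality gives the switch point.
λE₁h₂ = E₂ + λE₂h₁ ⇒ λ = E₂/(E₁h₂ − E₂h₁) = 4.14/(27.42 − 17.76) = 0.4284 per s.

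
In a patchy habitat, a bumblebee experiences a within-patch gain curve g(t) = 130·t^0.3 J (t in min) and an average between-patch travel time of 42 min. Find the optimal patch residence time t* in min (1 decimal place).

Maximise g(t)/(T+t): set derivative to zero → g'(t)(T+t) = g(t).
g'(t) = 0.3·130·t^-0.7. Setting 0.3·130·t^-0.7 = 130·t^0.3/(42+t) gives 0.3(42+t) = t, so 0.70·t = 0.3×42.
t* = 0.3×42/0.70 = 18 min.

18.0 min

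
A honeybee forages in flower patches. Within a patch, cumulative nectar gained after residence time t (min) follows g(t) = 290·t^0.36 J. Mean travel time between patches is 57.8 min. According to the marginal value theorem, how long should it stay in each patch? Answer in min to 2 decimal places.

32.51 min

By the marginal value theorem, leave when the instantaneous gain rate g'(t) equals the habitat-wide average g(t)/(T + t).
g'(t) = 0.36·290·t^-0.64. Setting 0.36·290·t^-0.64 = 290·t^0.36/(57.8+t) gives 0.36(57.8+t) = t, so 0.64·t = 0.36×57.8.
t* = 0.36×57.8/0.64 = 32.51 min.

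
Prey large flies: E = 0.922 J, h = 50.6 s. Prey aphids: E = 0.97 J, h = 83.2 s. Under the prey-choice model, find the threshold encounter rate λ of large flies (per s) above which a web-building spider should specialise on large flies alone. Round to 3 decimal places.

0.035 per s

The zero-one rule: include aphids iff E₂/h₂ > λE₁/(1+λh₁). Equality gives the switch point.
λE₁h₂ = E₂ + λE₂h₁ ⇒ λ = E₂/(E₁h₂ − E₂h₁) = 0.97/(76.71 − 49.08) = 0.03511 per s.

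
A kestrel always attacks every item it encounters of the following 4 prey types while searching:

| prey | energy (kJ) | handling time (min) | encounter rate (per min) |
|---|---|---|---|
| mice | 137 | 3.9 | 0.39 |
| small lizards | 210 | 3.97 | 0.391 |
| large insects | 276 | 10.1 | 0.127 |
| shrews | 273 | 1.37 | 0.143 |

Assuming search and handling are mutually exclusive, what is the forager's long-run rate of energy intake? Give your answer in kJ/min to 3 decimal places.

37.759 kJ/min

Energy encountered per unit search time: 0.39×137 + 0.391×210 + 0.127×276 + 0.143×273 = 209.6 kJ/min.
Handling time per unit search time: 0.39×3.9 + 0.391×3.97 + 0.127×10.1 + 0.143×1.37 = 4.552.
Rate = 209.6/(1 + 4.552) = 37.76 kJ/min.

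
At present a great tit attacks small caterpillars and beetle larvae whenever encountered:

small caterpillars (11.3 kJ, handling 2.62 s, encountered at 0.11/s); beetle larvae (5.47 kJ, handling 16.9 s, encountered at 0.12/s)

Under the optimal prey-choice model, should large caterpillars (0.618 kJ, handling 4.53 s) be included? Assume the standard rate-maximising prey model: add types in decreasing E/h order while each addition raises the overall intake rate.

No

On small caterpillars and beetle larvae alone, R = ΣλE/(1+Σλh) = 1.899/3.316 = 0.5728 kJ/s.
large caterpillars: E/h = 0.618/4.53 = 0.1364 kJ/s.
0.1364 < 0.5728, so adding large caterpillars would lower the average — exclude it.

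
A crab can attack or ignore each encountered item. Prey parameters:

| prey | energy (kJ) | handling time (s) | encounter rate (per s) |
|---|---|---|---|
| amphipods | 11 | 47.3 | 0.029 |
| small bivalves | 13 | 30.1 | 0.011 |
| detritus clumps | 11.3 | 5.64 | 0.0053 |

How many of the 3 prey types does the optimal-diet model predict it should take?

3

E/h in descending order: detritus clumps 2, small bivalves 0.432, amphipods 0.233 kJ/s. The optimal diet is the largest prefix of this list for which every included type satisfies E_i/h_i > R on the types above it.
Rate on top 1: 0.05815. small bivalves: 0.432 > 0.05815 → include.
Rate on top 2: 0.1491. amphipods: 0.233 > 0.1491 → include.
Optimal diet: detritus clumps, small bivalves, amphipods — 3 of 3 types.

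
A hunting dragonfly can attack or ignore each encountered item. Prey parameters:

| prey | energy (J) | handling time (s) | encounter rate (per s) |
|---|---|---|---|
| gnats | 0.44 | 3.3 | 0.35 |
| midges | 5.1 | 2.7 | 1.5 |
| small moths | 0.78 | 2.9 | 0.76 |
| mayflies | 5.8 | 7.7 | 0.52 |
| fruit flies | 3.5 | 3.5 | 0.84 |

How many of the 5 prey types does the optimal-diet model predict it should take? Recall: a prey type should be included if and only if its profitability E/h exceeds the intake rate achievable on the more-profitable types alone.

E/h in descending order: midges 1.89, fruit flies 1, mayflies 0.753, small moths 0.269, gnats 0.133 J/s. The optimal diet is the largest prefix of this list for which every included type satisfies E_i/h_i > R on the types above it.
Rate on top 1: 1.515. fruit flies: 1 < 1.515 → exclude; stop.
Optimal diet: midges — 1 of 5 types.

1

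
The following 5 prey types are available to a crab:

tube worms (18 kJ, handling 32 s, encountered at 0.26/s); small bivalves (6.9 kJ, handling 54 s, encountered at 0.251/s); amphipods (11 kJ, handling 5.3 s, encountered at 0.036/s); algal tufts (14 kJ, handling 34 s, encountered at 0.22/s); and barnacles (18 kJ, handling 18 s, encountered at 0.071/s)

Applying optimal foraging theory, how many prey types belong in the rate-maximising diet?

Profitabilities (E/h, kJ/s): amphipods 2.08, barnacles 1, tube worms 0.562, algal tufts 0.412, small bivalves 0.128. Add prey in this order while the next type's profitability exceeds the intake rate on those already taken.
Rate on top 1: 0.3325. barnacles: 1 > 0.3325 → include.
Rate on top 2: 0.6781. tube worms: 0.562 < 0.6781 → exclude; stop.
Optimal diet: amphipods, barnacles — 2 of 5 types.

2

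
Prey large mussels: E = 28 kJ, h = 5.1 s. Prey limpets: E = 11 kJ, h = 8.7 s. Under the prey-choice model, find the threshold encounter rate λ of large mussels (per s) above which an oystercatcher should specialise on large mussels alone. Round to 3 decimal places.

0.059 per s

The zero-one rule: include limpets iff E₂/h₂ > λE₁/(1+λh₁). Equality gives the switch point.
λE₁h₂ = E₂ + λE₂h₁ ⇒ λ = E₂/(E₁h₂ − E₂h₁) = 11/(243.6 − 56.1) = 0.05867 per s.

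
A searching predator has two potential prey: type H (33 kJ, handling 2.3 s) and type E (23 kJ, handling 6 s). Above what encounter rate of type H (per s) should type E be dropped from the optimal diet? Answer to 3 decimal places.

The zero-one rule: include type E iff E₂/h₂ > λE₁/(1+λh₁). Equality gives the switch point.
λE₁h₂ = E₂ + λE₂h₁ ⇒ λ = E₂/(E₁h₂ − E₂h₁) = 23/(198 − 52.9) = 0.1585 per s.

0.159 per s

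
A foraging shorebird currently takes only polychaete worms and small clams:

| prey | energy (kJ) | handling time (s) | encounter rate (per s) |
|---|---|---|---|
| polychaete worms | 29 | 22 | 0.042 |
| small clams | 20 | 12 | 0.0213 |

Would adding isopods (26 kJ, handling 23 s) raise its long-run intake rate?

On polychaete worms and small clams alone, R = ΣλE/(1+Σλh) = 1.644/2.18 = 0.7543 kJ/s.
Profitability of isopods: 26/23 = 1.13 kJ/s.
Since 1.13 > R, including isopods increases the long-run rate.

Yes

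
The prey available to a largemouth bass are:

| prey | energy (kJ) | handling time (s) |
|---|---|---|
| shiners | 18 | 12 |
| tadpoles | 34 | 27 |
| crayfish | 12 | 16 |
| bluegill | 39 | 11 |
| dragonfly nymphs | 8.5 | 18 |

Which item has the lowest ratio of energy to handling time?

dragonfly nymphs

In descending order of E/h:
bluegill: 39/11 = 3.55 kJ/s
shiners: 18/12 = 1.5 kJ/s
tadpoles: 34/27 = 1.26 kJ/s
crayfish: 12/16 = 0.75 kJ/s
dragonfly nymphs: 8.5/18 = 0.472 kJ/s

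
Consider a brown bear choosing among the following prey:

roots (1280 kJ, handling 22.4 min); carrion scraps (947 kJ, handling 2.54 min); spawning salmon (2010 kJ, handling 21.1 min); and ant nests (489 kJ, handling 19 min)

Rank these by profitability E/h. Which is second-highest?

Profitability E/h (kJ/min): roots = 1280/22.4 = 57.1, carrion scraps = 947/2.54 = 373, spawning salmon = 2010/21.1 = 95.3, ant nests = 489/19 = 25.7.
Ranked: carrion scraps > spawning salmon > roots > ant nests.

spawning salmon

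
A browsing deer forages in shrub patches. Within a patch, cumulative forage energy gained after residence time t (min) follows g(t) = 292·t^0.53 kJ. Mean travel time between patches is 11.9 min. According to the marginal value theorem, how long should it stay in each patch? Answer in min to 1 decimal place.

By the marginal value theorem, leave when the instantaneous gain rate g'(t) equals the habitat-wide average g(t)/(T + t).
g'(t) = 0.53·292·t^-0.47. Setting 0.53·292·t^-0.47 = 292·t^0.53/(11.9+t) gives 0.53(11.9+t) = t, so 0.47·t = 0.53×11.9.
t* = 0.53×11.9/0.47 = 13.42 min.

13.4 min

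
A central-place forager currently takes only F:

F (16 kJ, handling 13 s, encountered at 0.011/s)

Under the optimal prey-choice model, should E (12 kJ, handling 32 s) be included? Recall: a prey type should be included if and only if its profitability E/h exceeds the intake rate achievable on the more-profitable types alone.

Intake rate on the current diet: R = (0.011×16) / (1 + 0.011×13) = 0.176/1.143 = 0.154 kJ/s.
E: E/h = 12/32 = 0.375 kJ/s.
Since 0.375 > R, including E increases the long-run rate.

Yes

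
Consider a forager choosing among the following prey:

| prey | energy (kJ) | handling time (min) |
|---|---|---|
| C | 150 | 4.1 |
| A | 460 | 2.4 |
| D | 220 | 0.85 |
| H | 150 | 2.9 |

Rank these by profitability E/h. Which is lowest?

C

Profitability E/h (kJ/min): C = 150/4.1 = 36.6, A = 460/2.4 = 192, D = 220/0.85 = 259, H = 150/2.9 = 51.7.
Ranked: D > A > H > C.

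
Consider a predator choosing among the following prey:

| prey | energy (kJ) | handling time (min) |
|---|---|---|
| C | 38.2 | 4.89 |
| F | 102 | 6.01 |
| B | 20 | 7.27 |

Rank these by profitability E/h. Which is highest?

Profitability E/h (kJ/min): C = 38.2/4.89 = 7.81, F = 102/6.01 = 17, B = 20/7.27 = 2.75.
Ranked: F > C > B.

F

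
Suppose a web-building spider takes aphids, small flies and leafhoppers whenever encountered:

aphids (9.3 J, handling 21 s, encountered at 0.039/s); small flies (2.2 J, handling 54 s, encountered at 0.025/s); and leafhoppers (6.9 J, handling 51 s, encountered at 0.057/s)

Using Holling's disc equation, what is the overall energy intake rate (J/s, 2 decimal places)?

R = Σλ_iE_i / (1 + Σλ_ih_i)
Numerator: 0.039×9.3 + 0.025×2.2 + 0.057×6.9 = 0.811
Denominator: 1 + 0.039×21 + 0.025×54 + 0.057×51 = 6.076
R = 0.811/6.076 = 0.1335 J/s

0.13 J/s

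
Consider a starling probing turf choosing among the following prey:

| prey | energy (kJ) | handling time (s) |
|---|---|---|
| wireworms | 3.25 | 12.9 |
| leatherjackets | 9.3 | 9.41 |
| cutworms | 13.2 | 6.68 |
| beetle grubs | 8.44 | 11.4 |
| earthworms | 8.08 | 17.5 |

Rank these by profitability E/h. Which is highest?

cutworms

Profitability E/h (kJ/s): wireworms = 3.25/12.9 = 0.252, leatherjackets = 9.3/9.41 = 0.988, cutworms = 13.2/6.68 = 1.98, beetle grubs = 8.44/11.4 = 0.74, earthworms = 8.08/17.5 = 0.462.
Ranked: cutworms > leatherjackets > beetle grubs > earthworms > wireworms.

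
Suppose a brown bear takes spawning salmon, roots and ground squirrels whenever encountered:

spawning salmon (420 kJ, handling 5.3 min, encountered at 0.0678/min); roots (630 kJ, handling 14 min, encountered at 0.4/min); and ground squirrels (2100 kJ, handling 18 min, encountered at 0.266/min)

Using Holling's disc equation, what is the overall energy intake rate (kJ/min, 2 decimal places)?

R = Σλ_iE_i / (1 + Σλ_ih_i)
Numerator: 0.0678×420 + 0.4×630 + 0.266×2100 = 839.1
Denominator: 1 + 0.0678×5.3 + 0.4×14 + 0.266×18 = 11.75
R = 839.1/11.75 = 71.43 kJ/min

71.43 kJ/min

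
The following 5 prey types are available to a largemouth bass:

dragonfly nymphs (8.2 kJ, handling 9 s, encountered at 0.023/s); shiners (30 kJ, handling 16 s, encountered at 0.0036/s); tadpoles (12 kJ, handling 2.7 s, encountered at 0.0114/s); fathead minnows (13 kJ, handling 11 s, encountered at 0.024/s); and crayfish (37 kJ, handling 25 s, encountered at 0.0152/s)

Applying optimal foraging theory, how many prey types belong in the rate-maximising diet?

E/h in descending order: tadpoles 4.44, shiners 1.88, crayfish 1.48, fathead minnows 1.18, dragonfly nymphs 0.911 kJ/s. The optimal diet is the largest prefix of this list for which every included type satisfies E_i/h_i > R on the types above it.
Rate on top 1: 0.1327. shiners: 1.88 > 0.1327 → include.
Rate on top 2: 0.2249. crayfish: 1.48 > 0.2249 → include.
Rate on top 3: 0.5497. fathead minnows: 1.18 > 0.5497 → include.
Rate on top 4: 0.646. dragonfly nymphs: 0.911 > 0.646 → include.
Optimal diet: tadpoles, shiners, crayfish, fathead minnows, dragonfly nymphs — 5 of 5 types.

5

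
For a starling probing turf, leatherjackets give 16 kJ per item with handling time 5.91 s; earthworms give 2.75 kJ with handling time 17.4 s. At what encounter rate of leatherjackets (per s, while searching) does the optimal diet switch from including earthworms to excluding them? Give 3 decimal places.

The zero-one rule: include earthworms iff E₂/h₂ > λE₁/(1+λh₁). Equality gives the switch point.
λE₁h₂ = E₂ + λE₂h₁ ⇒ λ = E₂/(E₁h₂ − E₂h₁) = 2.75/(278.4 − 16.25) = 0.01049 per s.

0.010 per s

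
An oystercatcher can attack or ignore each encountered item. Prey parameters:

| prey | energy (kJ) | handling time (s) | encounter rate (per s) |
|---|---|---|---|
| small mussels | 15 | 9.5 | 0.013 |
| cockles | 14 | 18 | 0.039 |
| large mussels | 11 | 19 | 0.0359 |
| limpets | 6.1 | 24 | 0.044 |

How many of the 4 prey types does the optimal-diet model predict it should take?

Rank by E/h (kJ/s): small mussels 1.58, cockles 0.778, large mussels 0.579, limpets 0.254. Include each in turn until the next type's E/h falls below the running intake rate.
Rate on top 1: 0.1736. cockles: 0.778 > 0.1736 → include.
Rate on top 2: 0.4059. large mussels: 0.579 > 0.4059 → include.
Rate on top 3: 0.453. limpets: 0.254 < 0.453 → exclude; stop.
Optimal diet: small mussels, cockles, large mussels — 3 of 4 types.

3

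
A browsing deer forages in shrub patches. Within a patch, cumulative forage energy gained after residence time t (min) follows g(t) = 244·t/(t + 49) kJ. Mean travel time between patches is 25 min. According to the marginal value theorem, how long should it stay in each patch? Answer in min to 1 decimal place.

By the marginal value theorem, leave when the instantaneous gain rate g'(t) equals the habitat-wide average g(t)/(T + t).
g'(t) = 244·49/(t + 49)². Setting 244·49/(t+49)² = 244t/[(t+49)(25+t)] gives 49(25+t) = t(t+49), so t² = 49×25 = 1225.
t* = √1225 = 35 min.

35.0 min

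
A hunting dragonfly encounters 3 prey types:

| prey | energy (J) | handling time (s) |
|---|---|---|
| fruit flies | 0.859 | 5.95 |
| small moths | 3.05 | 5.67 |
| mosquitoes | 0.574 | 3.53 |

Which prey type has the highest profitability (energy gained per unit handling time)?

In descending order of E/h:
small moths: 3.05/5.67 = 0.538 J/s
mosquitoes: 0.574/3.53 = 0.163 J/s
fruit flies: 0.859/5.95 = 0.144 J/s

small moths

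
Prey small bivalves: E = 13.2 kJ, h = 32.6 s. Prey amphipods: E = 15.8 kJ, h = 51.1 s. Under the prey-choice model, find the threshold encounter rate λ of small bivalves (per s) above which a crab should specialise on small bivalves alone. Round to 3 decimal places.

Drop amphipods once their profitability E₂/h₂ falls below the rate achievable on small bivalves alone: E₂/h₂ = λE₁/(1 + λh₁).
Solve for λ: λE₁h₂ = E₂(1 + λh₁) → λ(E₁h₂ − E₂h₁) = E₂ → λ = E₂/(E₁h₂ − E₂h₁).
λ = 15.8/(13.2×51.1 − 15.8×32.6) = 15.8/159.4 = 0.0991 per s.

0.099 per s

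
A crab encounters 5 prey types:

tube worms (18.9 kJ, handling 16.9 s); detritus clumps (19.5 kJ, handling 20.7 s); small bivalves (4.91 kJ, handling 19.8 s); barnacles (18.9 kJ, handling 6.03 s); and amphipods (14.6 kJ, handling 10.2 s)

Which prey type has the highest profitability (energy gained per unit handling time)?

barnacles

In descending order of E/h:
barnacles: 18.9/6.03 = 3.13 kJ/s
amphipods: 14.6/10.2 = 1.43 kJ/s
tube worms: 18.9/16.9 = 1.12 kJ/s
detritus clumps: 19.5/20.7 = 0.942 kJ/s
small bivalves: 4.91/19.8 = 0.248 kJ/s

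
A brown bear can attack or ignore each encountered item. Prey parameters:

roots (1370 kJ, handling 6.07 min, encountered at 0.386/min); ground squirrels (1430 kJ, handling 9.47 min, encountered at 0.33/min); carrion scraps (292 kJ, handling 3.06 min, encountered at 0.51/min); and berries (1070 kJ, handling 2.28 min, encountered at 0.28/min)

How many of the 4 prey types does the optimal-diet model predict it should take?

2

Rank by E/h (kJ/min): berries 469, roots 226, ground squirrels 151, carrion scraps 95.4. Include each in turn until the next type's E/h falls below the running intake rate.
Rate on top 1: 182.9. roots: 226 > 182.9 → include.
Rate on top 2: 208.1. ground squirrels: 151 < 208.1 → exclude; stop.
Optimal diet: berries, roots — 2 of 4 types.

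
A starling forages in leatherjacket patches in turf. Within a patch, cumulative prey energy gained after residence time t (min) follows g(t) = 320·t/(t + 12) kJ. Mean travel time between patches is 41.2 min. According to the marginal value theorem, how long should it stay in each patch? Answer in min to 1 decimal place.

Maximise g(t)/(T+t): set derivative to zero → g'(t)(T+t) = g(t).
g'(t) = 320·12/(t + 12)². Setting 320·12/(t+12)² = 320t/[(t+12)(41.2+t)] gives 12(41.2+t) = t(t+12), so t² = 12×41.2 = 494.4.
t* = √494.4 = 22.24 min.

22.2 min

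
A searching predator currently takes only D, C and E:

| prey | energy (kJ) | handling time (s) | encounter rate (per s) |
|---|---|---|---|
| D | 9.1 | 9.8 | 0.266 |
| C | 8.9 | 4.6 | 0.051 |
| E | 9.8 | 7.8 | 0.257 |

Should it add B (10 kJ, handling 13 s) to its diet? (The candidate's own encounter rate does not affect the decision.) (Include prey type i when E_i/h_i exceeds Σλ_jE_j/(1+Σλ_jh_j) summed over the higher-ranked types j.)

Current rate: (0.266×9.1 + 0.051×8.9 + 0.257×9.8)/(1 + 0.266×9.8 + 0.051×4.6 + 0.257×7.8) = 0.9225 kJ/s.
B: E/h = 10/13 = 0.7692 kJ/s.
Since 0.7692 < R, time spent handling B is better spent searching.

No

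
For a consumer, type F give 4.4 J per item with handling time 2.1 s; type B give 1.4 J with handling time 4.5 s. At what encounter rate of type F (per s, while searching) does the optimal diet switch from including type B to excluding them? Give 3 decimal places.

The zero-one rule: include type B iff E₂/h₂ > λE₁/(1+λh₁). Equality gives the switch point.
λE₁h₂ = E₂ + λE₂h₁ ⇒ λ = E₂/(E₁h₂ − E₂h₁) = 1.4/(19.8 − 2.94) = 0.08304 per s.

0.083 per s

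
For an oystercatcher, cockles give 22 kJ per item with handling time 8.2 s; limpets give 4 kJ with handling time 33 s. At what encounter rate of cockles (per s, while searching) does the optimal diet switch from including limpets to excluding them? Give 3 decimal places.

Drop limpets once their profitability E₂/h₂ falls below the rate achievable on cockles alone: E₂/h₂ = λE₁/(1 + λh₁).
Solve for λ: λE₁h₂ = E₂(1 + λh₁) → λ(E₁h₂ − E₂h₁) = E₂ → λ = E₂/(E₁h₂ − E₂h₁).
λ = 4/(22×33 − 4×8.2) = 4/693.2 = 0.00577 per s.

0.006 per s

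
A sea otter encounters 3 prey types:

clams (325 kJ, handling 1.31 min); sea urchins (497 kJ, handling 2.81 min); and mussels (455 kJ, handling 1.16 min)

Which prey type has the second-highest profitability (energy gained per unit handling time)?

clams

Profitability E/h (kJ/min): clams = 325/1.31 = 248, sea urchins = 497/2.81 = 177, mussels = 455/1.16 = 392.
Ranked: mussels > clams > sea urchins.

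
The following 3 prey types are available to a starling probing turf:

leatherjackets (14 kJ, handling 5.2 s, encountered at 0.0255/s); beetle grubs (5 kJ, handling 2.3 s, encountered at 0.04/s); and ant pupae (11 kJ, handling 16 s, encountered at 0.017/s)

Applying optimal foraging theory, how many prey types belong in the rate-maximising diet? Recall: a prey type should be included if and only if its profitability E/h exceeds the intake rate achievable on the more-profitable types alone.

3

Rank by E/h (kJ/s): leatherjackets 2.69, beetle grubs 2.17, ant pupae 0.688. Include each in turn until the next type's E/h falls below the running intake rate.
Rate on top 1: 0.3152. beetle grubs: 2.17 > 0.3152 → include.
Rate on top 2: 0.4548. ant pupae: 0.688 > 0.4548 → include.
Optimal diet: leatherjackets, beetle grubs, ant pupae — 3 of 3 types.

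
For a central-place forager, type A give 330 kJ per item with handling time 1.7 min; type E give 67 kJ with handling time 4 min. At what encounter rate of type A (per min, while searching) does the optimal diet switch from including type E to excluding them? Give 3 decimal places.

0.056 per min

The zero-one rule: include type E iff E₂/h₂ > λE₁/(1+λh₁). Equality gives the switch point.
λE₁h₂ = E₂ + λE₂h₁ ⇒ λ = E₂/(E₁h₂ − E₂h₁) = 67/(1320 − 113.9) = 0.05555 per min.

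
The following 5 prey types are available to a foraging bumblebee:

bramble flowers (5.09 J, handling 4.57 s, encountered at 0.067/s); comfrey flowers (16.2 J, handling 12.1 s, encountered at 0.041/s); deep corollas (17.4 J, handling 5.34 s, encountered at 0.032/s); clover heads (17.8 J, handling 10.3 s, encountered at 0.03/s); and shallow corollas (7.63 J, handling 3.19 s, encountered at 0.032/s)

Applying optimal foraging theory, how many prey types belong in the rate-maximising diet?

E/h in descending order: deep corollas 3.26, shallow corollas 2.39, clover heads 1.73, comfrey flowers 1.34, bramble flowers 1.11 J/s. The optimal diet is the largest prefix of this list for which every included type satisfies E_i/h_i > R on the types above it.
Rate on top 1: 0.4755. shallow corollas: 2.39 > 0.4755 → include.
Rate on top 2: 0.6292. clover heads: 1.73 > 0.6292 → include.
Rate on top 3: 0.8439. comfrey flowers: 1.34 > 0.8439 → include.
Rate on top 4: 0.962. bramble flowers: 1.11 > 0.962 → include.
Optimal diet: deep corollas, shallow corollas, clover heads, comfrey flowers, bramble flowers — 5 of 5 types.

5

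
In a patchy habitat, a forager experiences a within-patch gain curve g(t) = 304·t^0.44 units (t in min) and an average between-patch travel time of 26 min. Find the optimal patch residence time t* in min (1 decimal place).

By the marginal value theorem, leave when the instantaneous gain rate g'(t) equals the habitat-wide average g(t)/(T + t).
g'(t) = 0.44·304·t^-0.56. Setting 0.44·304·t^-0.56 = 304·t^0.44/(26+t) gives 0.44(26+t) = t, so 0.56·t = 0.44×26.
t* = 0.44×26/0.56 = 20.43 min.

20.4 min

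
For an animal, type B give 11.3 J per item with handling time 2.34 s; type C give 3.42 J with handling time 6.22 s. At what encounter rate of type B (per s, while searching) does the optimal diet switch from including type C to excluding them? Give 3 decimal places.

0.055 per s

Drop type C once their profitability E₂/h₂ falls below the rate achievable on type B alone: E₂/h₂ = λE₁/(1 + λh₁).
Solve for λ: λE₁h₂ = E₂(1 + λh₁) → λ(E₁h₂ − E₂h₁) = E₂ → λ = E₂/(E₁h₂ − E₂h₁).
λ = 3.42/(11.3×6.22 − 3.42×2.34) = 3.42/62.28 = 0.05491 per s.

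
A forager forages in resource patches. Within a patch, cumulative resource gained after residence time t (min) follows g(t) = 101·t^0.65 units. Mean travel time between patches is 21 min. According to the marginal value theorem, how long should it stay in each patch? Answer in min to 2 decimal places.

Maximise g(t)/(T+t): set derivative to zero → g'(t)(T+t) = g(t).
g'(t) = 0.65·101·t^-0.35. Setting 0.65·101·t^-0.35 = 101·t^0.65/(21+t) gives 0.65(21+t) = t, so 0.35·t = 0.65×21.
t* = 0.65×21/0.35 = 39 min.

39.00 min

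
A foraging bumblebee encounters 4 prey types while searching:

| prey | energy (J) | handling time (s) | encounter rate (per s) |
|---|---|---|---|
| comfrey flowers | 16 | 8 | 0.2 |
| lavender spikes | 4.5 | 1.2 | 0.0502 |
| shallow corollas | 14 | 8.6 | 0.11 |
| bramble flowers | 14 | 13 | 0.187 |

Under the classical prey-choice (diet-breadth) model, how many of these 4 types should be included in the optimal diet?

3

Profitabilities (E/h, J/s): lavender spikes 3.75, comfrey flowers 2, shallow corollas 1.63, bramble flowers 1.08. Add prey in this order while the next type's profitability exceeds the intake rate on those already taken.
Rate on top 1: 0.2131. comfrey flowers: 2 > 0.2131 → include.
Rate on top 2: 1.288. shallow corollas: 1.63 > 1.288 → include.
Rate on top 3: 1.377. bramble flowers: 1.08 < 1.377 → exclude; stop.
Optimal diet: lavender spikes, comfrey flowers, shallow corollas — 3 of 4 types.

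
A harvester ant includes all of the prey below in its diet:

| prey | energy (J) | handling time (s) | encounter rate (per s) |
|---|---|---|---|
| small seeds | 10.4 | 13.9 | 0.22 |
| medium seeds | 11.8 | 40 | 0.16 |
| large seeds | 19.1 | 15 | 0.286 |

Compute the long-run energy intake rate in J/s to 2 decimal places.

0.65 J/s

R = Σλ_iE_i / (1 + Σλ_ih_i)
Numerator: 0.22×10.4 + 0.16×11.8 + 0.286×19.1 = 9.639
Denominator: 1 + 0.22×13.9 + 0.16×40 + 0.286×15 = 14.75
R = 9.639/14.75 = 0.6536 J/s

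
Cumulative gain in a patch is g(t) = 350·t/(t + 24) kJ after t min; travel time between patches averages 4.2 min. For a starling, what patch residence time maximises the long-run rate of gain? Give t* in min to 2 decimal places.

10.04 min

By the marginal value theorem, leave when the instantaneous gain rate g'(t) equals the habitat-wide average g(t)/(T + t).
g'(t) = 350·24/(t + 24)². Setting 350·24/(t+24)² = 350t/[(t+24)(4.2+t)] gives 24(4.2+t) = t(t+24), so t² = 24×4.2 = 100.8.
t* = √100.8 = 10.04 min.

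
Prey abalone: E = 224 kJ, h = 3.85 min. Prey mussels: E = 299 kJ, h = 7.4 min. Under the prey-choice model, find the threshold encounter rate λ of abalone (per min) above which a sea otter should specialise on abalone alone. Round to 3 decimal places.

Drop mussels once their profitability E₂/h₂ falls below the rate achievable on abalone alone: E₂/h₂ = λE₁/(1 + λh₁).
Solve for λ: λE₁h₂ = E₂(1 + λh₁) → λ(E₁h₂ − E₂h₁) = E₂ → λ = E₂/(E₁h₂ − E₂h₁).
λ = 299/(224×7.4 − 299×3.85) = 299/506.5 = 0.5904 per min.

0.590 per min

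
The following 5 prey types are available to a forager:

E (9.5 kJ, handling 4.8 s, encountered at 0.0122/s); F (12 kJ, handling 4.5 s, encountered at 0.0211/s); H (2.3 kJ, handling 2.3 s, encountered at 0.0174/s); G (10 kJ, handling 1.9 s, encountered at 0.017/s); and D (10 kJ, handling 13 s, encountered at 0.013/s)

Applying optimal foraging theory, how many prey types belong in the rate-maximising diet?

Rank by E/h (kJ/s): G 5.26, F 2.67, E 1.98, H 1, D 0.769. Include each in turn until the next type's E/h falls below the running intake rate.
Rate on top 1: 0.1647. F: 2.67 > 0.1647 → include.
Rate on top 2: 0.3754. E: 1.98 > 0.3754 → include.
Rate on top 3: 0.4546. H: 1 > 0.4546 → include.
Rate on top 4: 0.4724. D: 0.769 > 0.4724 → include.
Optimal diet: G, F, E, H, D — 5 of 5 types.

5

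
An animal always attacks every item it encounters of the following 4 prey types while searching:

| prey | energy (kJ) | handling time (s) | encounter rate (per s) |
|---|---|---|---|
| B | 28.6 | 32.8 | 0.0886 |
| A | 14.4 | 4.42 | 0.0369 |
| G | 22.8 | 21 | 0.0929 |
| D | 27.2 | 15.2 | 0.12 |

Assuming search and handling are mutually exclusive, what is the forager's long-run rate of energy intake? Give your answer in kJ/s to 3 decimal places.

R = (0.0886×28.6 + 0.0369×14.4 + 0.0929×22.8 + 0.12×27.2) / (1 + 0.0886×32.8 + 0.0369×4.42 + 0.0929×21 + 0.12×15.2) = 8.447/7.844 = 1.077 kJ/s.

1.077 kJ/s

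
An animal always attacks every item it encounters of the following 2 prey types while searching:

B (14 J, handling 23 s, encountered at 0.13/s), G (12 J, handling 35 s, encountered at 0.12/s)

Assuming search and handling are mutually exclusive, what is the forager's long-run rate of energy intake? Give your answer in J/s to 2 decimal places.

0.40 J/s

R = (0.13×14 + 0.12×12) / (1 + 0.13×23 + 0.12×35) = 3.26/8.19 = 0.398 J/s.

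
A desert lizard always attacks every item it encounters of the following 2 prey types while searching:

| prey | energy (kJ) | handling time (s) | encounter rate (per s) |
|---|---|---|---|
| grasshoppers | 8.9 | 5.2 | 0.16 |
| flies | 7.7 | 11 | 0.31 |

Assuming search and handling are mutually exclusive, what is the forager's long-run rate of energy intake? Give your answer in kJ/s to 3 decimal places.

R = Σλ_iE_i / (1 + Σλ_ih_i)
Numerator: 0.16×8.9 + 0.31×7.7 = 3.811
Denominator: 1 + 0.16×5.2 + 0.31×11 = 5.242
R = 3.811/5.242 = 0.727 kJ/s

0.727 kJ/s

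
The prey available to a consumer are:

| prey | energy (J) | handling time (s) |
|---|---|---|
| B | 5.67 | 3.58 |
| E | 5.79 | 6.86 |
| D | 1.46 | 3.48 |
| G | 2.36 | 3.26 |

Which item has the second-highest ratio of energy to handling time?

Profitability E/h (J/s): B = 5.67/3.58 = 1.58, E = 5.79/6.86 = 0.844, D = 1.46/3.48 = 0.42, G = 2.36/3.26 = 0.724.
Ranked: B > E > G > D.

E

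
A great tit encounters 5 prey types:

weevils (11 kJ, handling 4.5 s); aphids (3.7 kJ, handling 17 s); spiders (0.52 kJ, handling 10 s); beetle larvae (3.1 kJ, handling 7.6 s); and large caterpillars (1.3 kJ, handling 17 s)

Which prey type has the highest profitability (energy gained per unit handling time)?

Profitability E/h (kJ/s): weevils = 11/4.5 = 2.44, aphids = 3.7/17 = 0.218, spiders = 0.52/10 = 0.052, beetle larvae = 3.1/7.6 = 0.408, large caterpillars = 1.3/17 = 0.0765.
Ranked: weevils > beetle larvae > aphids > large caterpillars > spiders.

weevils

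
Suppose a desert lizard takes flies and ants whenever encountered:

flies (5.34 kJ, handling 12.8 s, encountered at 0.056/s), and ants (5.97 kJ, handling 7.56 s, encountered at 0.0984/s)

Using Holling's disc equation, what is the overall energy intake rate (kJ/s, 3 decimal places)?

R = Σλ_iE_i / (1 + Σλ_ih_i)
Numerator: 0.056×5.34 + 0.0984×5.97 = 0.8865
Denominator: 1 + 0.056×12.8 + 0.0984×7.56 = 2.461
R = 0.8865/2.461 = 0.3603 kJ/s

0.360 kJ/s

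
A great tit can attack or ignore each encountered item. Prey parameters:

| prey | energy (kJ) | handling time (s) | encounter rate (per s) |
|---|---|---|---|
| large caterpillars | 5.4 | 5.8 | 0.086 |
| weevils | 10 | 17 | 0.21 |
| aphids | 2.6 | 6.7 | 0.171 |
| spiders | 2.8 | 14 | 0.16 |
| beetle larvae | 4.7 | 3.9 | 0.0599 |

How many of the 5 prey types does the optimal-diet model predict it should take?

E/h in descending order: beetle larvae 1.21, large caterpillars 0.931, weevils 0.588, aphids 0.388, spiders 0.2 kJ/s. The optimal diet is the largest prefix of this list for which every included type satisfies E_i/h_i > R on the types above it.
Rate on top 1: 0.2282. large caterpillars: 0.931 > 0.2282 → include.
Rate on top 2: 0.4306. weevils: 0.588 > 0.4306 → include.
Rate on top 3: 0.5367. aphids: 0.388 < 0.5367 → exclude; stop.
Optimal diet: beetle larvae, large caterpillars, weevils — 3 of 5 types.

3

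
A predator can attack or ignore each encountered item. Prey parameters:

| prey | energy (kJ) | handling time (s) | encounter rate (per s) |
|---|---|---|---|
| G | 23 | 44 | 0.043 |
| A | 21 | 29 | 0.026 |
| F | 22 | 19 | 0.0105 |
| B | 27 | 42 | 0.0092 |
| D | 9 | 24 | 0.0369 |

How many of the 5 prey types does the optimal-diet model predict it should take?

4

E/h in descending order: F 1.16, A 0.724, B 0.643, G 0.523, D 0.375 kJ/s. The optimal diet is the largest prefix of this list for which every included type satisfies E_i/h_i > R on the types above it.
Rate on top 1: 0.1926. A: 0.724 > 0.1926 → include.
Rate on top 2: 0.3977. B: 0.643 > 0.3977 → include.
Rate on top 3: 0.4382. G: 0.523 > 0.4382 → include.
Rate on top 4: 0.476. D: 0.375 < 0.476 → exclude; stop.
Optimal diet: F, A, B, G — 4 of 5 types.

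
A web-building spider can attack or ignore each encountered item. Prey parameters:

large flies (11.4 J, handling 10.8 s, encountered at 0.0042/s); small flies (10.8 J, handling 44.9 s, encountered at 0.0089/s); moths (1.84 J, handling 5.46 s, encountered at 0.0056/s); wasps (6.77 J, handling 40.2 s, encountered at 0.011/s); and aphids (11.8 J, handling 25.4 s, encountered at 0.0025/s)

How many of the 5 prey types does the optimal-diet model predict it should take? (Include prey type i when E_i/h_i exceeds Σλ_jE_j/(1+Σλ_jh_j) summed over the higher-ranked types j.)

Rank by E/h (J/s): large flies 1.06, aphids 0.465, moths 0.337, small flies 0.241, wasps 0.168. Include each in turn until the next type's E/h falls below the running intake rate.
Rate on top 1: 0.0458. aphids: 0.465 > 0.0458 → include.
Rate on top 2: 0.06978. moths: 0.337 > 0.06978 → include.
Rate on top 3: 0.07695. small flies: 0.241 > 0.07695 → include.
Rate on top 4: 0.1194. wasps: 0.168 > 0.1194 → include.
Optimal diet: large flies, aphids, moths, small flies, wasps — 5 of 5 types.

5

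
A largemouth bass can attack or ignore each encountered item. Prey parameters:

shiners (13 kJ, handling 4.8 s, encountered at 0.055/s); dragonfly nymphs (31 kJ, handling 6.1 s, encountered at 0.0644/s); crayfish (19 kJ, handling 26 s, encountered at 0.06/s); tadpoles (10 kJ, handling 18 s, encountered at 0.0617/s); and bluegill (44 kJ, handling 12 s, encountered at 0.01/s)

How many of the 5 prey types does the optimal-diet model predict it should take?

Profitabilities (E/h, kJ/s): dragonfly nymphs 5.08, bluegill 3.67, shiners 2.71, crayfish 0.731, tadpoles 0.556. Add prey in this order while the next type's profitability exceeds the intake rate on those already taken.
Rate on top 1: 1.433. bluegill: 3.67 > 1.433 → include.
Rate on top 2: 1.61. shiners: 2.71 > 1.61 → include.
Rate on top 3: 1.774. crayfish: 0.731 < 1.774 → exclude; stop.
Optimal diet: dragonfly nymphs, bluegill, shiners — 3 of 5 types.

3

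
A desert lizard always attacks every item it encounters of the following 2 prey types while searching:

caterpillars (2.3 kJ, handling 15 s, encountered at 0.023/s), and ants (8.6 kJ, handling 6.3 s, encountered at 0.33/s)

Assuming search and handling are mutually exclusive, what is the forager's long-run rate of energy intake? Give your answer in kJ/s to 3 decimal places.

0.844 kJ/s

R = (0.023×2.3 + 0.33×8.6) / (1 + 0.023×15 + 0.33×6.3) = 2.891/3.424 = 0.8443 kJ/s.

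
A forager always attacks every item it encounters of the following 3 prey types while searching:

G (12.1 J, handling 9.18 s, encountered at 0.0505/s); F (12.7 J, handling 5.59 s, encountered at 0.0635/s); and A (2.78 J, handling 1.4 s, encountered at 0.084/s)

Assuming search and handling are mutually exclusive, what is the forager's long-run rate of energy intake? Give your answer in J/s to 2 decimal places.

R = Σλ_iE_i / (1 + Σλ_ih_i)
Numerator: 0.0505×12.1 + 0.0635×12.7 + 0.084×2.78 = 1.651
Denominator: 1 + 0.0505×9.18 + 0.0635×5.59 + 0.084×1.4 = 1.936
R = 1.651/1.936 = 0.8527 J/s

0.85 J/s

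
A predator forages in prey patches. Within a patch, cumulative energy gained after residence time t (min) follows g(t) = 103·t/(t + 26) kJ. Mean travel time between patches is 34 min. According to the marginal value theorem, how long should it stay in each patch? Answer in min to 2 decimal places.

29.73 min

Maximise g(t)/(T+t): set derivative to zero → g'(t)(T+t) = g(t).
g'(t) = 103·26/(t + 26)². Setting 103·26/(t+26)² = 103t/[(t+26)(34+t)] gives 26(34+t) = t(t+26), so t² = 26×34 = 884.
t* = √884 = 29.73 min.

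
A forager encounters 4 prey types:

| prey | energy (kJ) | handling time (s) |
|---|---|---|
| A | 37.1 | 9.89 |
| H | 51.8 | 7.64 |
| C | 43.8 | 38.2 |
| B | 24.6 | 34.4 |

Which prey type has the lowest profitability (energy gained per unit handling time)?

B

In descending order of E/h:
H: 51.8/7.64 = 6.78 kJ/s
A: 37.1/9.89 = 3.75 kJ/s
C: 43.8/38.2 = 1.15 kJ/s
B: 24.6/34.4 = 0.715 kJ/s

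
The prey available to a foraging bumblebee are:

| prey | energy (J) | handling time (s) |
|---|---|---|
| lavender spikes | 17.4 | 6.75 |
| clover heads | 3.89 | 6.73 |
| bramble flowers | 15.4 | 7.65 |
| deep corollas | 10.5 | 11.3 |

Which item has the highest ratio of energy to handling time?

Profitability E/h (J/s): lavender spikes = 17.4/6.75 = 2.58, clover heads = 3.89/6.73 = 0.578, bramble flowers = 15.4/7.65 = 2.01, deep corollas = 10.5/11.3 = 0.929.
Ranked: lavender spikes > bramble flowers > deep corollas > clover heads.

lavender spikes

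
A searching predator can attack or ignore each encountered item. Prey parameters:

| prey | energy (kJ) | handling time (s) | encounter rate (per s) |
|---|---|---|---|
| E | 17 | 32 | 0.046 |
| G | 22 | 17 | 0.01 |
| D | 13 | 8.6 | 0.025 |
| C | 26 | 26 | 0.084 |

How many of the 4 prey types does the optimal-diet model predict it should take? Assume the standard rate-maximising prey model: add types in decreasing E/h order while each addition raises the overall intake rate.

3

Rank by E/h (kJ/s): D 1.51, G 1.29, C 1, E 0.531. Include each in turn until the next type's E/h falls below the running intake rate.
Rate on top 1: 0.2675. G: 1.29 > 0.2675 → include.
Rate on top 2: 0.3935. C: 1 > 0.3935 → include.
Rate on top 3: 0.7646. E: 0.531 < 0.7646 → exclude; stop.
Optimal diet: D, G, C — 3 of 4 types.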